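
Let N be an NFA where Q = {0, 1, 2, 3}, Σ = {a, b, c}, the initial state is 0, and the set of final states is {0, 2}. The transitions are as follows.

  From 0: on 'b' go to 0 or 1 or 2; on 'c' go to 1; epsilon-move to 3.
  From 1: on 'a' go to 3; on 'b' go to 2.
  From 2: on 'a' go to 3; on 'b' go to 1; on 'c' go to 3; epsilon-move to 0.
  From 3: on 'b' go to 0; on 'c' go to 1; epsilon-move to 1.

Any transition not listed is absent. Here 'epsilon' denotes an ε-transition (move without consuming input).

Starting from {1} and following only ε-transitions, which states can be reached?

{1}

Begin with {1}.
No ε-moves leave this set, so the closure equals the set itself.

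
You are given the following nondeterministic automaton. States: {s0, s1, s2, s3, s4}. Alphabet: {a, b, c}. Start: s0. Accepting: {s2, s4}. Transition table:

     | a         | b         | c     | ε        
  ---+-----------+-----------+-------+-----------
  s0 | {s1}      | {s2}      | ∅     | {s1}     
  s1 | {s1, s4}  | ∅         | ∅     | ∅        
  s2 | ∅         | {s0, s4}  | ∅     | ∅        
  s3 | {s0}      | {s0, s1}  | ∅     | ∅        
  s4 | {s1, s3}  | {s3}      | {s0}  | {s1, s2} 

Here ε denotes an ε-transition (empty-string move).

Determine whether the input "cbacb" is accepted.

Start: ε-closure({s0}) = {s0, s1}.
Read 'c': s0→∅, s1→∅; now ∅.
The set is empty and remains empty for the remaining 4 symbols.
The final set ∅ contains no accepting state.

No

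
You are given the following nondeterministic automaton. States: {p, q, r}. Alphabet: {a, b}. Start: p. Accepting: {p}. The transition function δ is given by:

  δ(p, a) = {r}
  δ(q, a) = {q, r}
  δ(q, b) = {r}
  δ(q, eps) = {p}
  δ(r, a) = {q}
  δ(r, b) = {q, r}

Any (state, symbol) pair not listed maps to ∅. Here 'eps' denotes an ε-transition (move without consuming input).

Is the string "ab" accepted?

Yes

Start in {p}.
Read 'a': p→{r}; now {r}.
Read 'b': r→{q, r}; union {q, r}; ε-closure = {p, q, r}.
The final set {p, q, r} contains the accepting state p.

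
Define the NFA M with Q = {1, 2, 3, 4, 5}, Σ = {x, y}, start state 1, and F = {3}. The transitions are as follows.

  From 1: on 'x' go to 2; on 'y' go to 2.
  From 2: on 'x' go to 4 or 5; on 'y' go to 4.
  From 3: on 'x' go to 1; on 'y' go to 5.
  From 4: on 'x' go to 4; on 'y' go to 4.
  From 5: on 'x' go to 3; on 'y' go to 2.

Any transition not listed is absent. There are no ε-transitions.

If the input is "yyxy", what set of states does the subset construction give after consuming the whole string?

{4}

Start in {1}.
Read 'y': {1} → {2}.
Read 'y': {2} → {4}.
Read 'x': {4} → {4}.
Read 'y': {4} → {4}.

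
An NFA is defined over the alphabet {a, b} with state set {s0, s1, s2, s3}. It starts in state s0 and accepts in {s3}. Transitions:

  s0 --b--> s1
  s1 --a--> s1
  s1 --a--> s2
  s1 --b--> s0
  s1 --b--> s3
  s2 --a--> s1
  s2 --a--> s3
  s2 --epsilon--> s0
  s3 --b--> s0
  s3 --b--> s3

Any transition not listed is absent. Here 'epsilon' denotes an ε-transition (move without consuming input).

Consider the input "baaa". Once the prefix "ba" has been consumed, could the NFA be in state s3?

No

Start in {s0}.
Read 'b': s0→{s1}; now {s1}.
Read 'a': s1→{s1, s2}; union {s1, s2}; ε-closure = {s0, s1, s2}.
State s3 is not in {s0, s1, s2}.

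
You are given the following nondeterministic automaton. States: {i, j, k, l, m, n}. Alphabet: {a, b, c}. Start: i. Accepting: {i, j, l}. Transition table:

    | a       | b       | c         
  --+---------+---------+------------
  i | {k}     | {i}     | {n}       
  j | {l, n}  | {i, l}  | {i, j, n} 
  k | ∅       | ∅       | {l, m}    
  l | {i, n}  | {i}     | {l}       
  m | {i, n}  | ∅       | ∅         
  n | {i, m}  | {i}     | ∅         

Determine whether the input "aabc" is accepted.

Start in {i}.
Read 'a': {i} → {k}.
Read 'a': {k} → ∅.
The set is empty and remains empty for the remaining 2 symbols.
The final set ∅ contains no accepting state.

No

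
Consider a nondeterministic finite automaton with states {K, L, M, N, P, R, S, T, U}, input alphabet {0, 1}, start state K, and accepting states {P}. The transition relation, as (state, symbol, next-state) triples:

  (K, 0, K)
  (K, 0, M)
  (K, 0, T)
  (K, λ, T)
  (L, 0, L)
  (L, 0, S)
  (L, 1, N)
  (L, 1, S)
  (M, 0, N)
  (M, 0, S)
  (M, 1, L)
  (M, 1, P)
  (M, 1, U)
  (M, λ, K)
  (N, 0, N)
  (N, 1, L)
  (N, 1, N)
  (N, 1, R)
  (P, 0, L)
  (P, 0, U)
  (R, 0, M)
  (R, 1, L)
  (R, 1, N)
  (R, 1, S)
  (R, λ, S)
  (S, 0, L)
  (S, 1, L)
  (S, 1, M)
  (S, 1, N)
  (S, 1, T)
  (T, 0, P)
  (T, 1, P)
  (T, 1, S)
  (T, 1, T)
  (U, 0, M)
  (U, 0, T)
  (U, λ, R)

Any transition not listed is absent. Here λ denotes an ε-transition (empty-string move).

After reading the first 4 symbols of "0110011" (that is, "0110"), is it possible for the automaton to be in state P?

Start: ε-closure({K}) = {K, T}.
Read '0': {K, T} → {K, M, P, T}.
Read '1': {K, M, P, T} → {L, P, R, S, T, U}.
Read '1': {L, P, R, S, T, U} → {K, L, M, N, P, S, T}.
Read '0': {K, L, M, N, P, S, T} → {K, L, M, N, P, R, S, T, U}.
State P is in {K, L, M, N, P, R, S, T, U}.

Yes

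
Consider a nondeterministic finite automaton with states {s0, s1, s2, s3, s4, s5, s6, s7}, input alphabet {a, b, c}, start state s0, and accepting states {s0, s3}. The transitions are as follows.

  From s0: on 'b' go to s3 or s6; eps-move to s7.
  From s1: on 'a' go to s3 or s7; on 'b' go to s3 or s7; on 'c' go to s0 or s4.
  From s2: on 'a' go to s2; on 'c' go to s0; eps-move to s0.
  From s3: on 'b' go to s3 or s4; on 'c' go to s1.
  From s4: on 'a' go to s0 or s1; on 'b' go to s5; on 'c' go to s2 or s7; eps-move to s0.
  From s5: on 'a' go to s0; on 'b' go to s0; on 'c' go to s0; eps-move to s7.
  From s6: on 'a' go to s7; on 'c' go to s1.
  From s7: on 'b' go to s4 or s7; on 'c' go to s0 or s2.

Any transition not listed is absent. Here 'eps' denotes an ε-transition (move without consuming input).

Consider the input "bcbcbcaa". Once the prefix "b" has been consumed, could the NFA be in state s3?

Yes

Start: ε-closure({s0}) = {s0, s7}.
Read 'b': s0→{s3, s6}, s7→{s4, s7}; union {s3, s4, s6, s7}; ε-closure = {s0, s3, s4, s6, s7}.
State s3 is in {s0, s3, s4, s6, s7}.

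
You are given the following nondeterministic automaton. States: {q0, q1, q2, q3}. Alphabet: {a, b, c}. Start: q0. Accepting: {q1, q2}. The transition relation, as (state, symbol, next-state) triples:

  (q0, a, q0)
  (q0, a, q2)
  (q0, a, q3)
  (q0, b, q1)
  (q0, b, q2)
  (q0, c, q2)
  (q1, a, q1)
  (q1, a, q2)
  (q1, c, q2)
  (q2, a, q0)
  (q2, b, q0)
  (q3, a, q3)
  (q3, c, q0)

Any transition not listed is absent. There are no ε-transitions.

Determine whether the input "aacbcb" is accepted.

No

Start in {q0}.
Read 'a': q0→{q0, q2, q3}; now {q0, q2, q3}.
Read 'a': q0→{q0, q2, q3}, q2→{q0}, q3→{q3}; now {q0, q2, q3}.
Read 'c': q0→{q2}, q2→∅, q3→{q0}; now {q0, q2}.
Read 'b': q0→{q1, q2}, q2→{q0}; now {q0, q1, q2}.
Read 'c': q0→{q2}, q1→{q2}, q2→∅; now {q2}.
Read 'b': q2→{q0}; now {q0}.
The final set {q0} contains no accepting state.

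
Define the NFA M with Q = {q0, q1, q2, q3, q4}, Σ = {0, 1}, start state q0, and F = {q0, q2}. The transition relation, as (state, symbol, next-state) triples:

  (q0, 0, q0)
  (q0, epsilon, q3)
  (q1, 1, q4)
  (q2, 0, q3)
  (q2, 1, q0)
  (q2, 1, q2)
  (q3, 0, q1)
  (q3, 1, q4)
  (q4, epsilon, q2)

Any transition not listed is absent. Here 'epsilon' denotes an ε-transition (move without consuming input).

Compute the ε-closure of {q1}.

Begin with {q1}.
No ε-moves leave this set, so the closure equals the set itself.

{q1}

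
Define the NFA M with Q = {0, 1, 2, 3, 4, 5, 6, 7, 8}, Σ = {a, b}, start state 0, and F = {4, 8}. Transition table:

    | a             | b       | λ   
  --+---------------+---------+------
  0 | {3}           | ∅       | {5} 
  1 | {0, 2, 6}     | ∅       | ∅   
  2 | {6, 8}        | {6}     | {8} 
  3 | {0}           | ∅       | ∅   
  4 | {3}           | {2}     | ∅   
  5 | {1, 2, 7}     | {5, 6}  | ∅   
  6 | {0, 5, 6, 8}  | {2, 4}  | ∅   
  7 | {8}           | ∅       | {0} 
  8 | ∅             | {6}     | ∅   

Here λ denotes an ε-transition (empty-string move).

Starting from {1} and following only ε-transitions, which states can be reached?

{1}

Begin with {1}.
No ε-moves leave this set, so the closure equals the set itself.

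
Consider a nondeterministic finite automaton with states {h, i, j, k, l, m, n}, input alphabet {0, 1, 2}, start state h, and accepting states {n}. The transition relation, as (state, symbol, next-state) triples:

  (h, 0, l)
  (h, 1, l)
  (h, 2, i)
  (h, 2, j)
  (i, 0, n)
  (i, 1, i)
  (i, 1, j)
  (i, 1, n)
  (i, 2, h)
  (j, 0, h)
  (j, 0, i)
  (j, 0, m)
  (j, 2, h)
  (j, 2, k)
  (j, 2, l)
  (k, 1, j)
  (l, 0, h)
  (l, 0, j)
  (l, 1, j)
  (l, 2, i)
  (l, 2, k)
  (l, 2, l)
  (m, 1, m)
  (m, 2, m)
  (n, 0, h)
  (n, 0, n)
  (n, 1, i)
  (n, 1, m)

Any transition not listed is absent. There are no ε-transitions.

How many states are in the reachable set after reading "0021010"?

5

Start in {h}.
Read '0': h→{l}; now {l}.
Read '0': l→{h, j}; now {h, j}.
Read '2': h→{i, j}, j→{h, k, l}; now {h, i, j, k, l}.
Read '1': h→{l}, i→{i, j, n}, j→∅, k→{j}, l→{j}; now {i, j, l, n}.
Read '0': i→{n}, j→{h, i, m}, l→{h, j}, n→{h, n}; now {h, i, j, m, n}.
Read '1': h→{l}, i→{i, j, n}, j→∅, m→{m}, n→{i, m}; now {i, j, l, m, n}.
Read '0': i→{n}, j→{h, i, m}, l→{h, j}, m→∅, n→{h, n}; now {h, i, j, m, n}.
That set has 5 states.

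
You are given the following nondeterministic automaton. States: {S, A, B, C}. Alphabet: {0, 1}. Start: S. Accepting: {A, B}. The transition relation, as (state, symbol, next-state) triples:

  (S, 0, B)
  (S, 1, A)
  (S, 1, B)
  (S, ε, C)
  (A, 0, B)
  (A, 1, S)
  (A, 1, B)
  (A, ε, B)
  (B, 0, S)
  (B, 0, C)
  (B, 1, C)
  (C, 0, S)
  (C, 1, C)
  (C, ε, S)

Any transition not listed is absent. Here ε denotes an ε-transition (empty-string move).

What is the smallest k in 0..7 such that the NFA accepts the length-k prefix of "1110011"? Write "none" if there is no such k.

1

Start: ε-closure({S}) = {S, C}.
Read '1': {S, C} → {S, A, B, C}.
None of the earlier sets intersect F, but {S, A, B, C} does.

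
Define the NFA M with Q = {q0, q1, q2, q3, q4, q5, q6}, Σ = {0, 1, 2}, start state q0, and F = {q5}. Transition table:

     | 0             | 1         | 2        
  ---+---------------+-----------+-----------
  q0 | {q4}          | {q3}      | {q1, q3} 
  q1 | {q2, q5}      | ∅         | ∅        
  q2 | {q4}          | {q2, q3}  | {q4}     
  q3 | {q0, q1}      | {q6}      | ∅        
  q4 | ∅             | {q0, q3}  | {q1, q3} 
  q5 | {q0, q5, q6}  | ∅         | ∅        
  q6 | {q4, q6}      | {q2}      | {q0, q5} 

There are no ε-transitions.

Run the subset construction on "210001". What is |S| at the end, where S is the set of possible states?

Start in {q0}.
Read '2': q0→{q1, q3}; now {q1, q3}.
Read '1': q1→∅, q3→{q6}; now {q6}.
Read '0': q6→{q4, q6}; now {q4, q6}.
Read '0': q4→∅, q6→{q4, q6}; now {q4, q6}.
Read '0': q4→∅, q6→{q4, q6}; now {q4, q6}.
Read '1': q4→{q0, q3}, q6→{q2}; now {q0, q2, q3}.
That set has 3 states.

3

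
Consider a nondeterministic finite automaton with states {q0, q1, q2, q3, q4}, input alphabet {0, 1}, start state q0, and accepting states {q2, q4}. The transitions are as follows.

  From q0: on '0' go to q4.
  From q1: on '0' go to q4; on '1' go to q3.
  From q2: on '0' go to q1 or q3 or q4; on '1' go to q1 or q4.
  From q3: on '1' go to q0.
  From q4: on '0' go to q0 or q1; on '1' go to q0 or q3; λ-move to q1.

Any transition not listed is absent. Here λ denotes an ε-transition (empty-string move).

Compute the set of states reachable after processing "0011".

{q0}

Start in {q0}.
Read '0': q0→{q4}; union {q4}; ε-closure = {q1, q4}.
Read '0': q1→{q4}, q4→{q0, q1}; now {q0, q1, q4}.
Read '1': q0→∅, q1→{q3}, q4→{q0, q3}; now {q0, q3}.
Read '1': q0→∅, q3→{q0}; now {q0}.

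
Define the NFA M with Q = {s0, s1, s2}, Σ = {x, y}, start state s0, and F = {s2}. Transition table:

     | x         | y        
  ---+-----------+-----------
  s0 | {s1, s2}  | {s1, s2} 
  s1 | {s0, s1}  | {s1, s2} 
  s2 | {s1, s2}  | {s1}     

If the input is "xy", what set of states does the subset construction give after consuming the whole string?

{s1, s2}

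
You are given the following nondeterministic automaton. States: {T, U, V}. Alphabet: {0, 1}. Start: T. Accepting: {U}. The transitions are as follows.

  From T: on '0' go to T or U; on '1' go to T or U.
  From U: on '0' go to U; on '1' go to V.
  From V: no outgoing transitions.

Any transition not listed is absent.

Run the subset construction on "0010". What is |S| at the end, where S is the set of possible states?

2

Start in {T}.
Read '0': {T} → {T, U}.
Read '0': {T, U} → {T, U}.
Read '1': {T, U} → {T, U, V}.
Read '0': {T, U, V} → {T, U}.
That set has 2 states.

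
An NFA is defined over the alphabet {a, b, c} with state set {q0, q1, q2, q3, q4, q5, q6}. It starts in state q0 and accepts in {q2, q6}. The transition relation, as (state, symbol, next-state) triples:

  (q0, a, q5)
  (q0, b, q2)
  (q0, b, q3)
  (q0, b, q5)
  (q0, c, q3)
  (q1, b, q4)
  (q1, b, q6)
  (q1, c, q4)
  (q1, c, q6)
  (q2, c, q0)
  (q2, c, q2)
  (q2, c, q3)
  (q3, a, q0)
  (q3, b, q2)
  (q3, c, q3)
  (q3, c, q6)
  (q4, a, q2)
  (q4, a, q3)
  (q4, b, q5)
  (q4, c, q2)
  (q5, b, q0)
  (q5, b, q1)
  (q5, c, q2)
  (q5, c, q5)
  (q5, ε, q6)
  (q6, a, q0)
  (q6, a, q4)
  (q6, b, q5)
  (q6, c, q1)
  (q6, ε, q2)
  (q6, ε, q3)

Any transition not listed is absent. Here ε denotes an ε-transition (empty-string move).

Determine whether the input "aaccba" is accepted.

Start in {q0}.
Read 'a': q0→{q5}; union {q5}; ε-closure = {q2, q3, q5, q6}.
Read 'a': q2→∅, q3→{q0}, q5→∅, q6→{q0, q4}; now {q0, q4}.
Read 'c': q0→{q3}, q4→{q2}; now {q2, q3}.
Read 'c': q2→{q0, q2, q3}, q3→{q3, q6}; now {q0, q2, q3, q6}.
Read 'b': q0→{q2, q3, q5}, q2→∅, q3→{q2}, q6→{q5}; union {q2, q3, q5}; ε-closure = {q2, q3, q5, q6}.
Read 'a': q2→∅, q3→{q0}, q5→∅, q6→{q0, q4}; now {q0, q4}.
The final set {q0, q4} contains no accepting state.

No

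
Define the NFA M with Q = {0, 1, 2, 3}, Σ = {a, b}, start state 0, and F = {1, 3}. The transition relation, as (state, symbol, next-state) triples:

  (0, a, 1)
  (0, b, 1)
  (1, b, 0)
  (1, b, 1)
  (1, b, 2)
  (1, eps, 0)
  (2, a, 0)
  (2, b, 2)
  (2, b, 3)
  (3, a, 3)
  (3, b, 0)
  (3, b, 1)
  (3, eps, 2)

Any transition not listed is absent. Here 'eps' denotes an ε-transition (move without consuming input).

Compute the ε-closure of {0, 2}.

Begin with {0, 2}.
No ε-moves leave this set, so the closure equals the set itself.

{0, 2}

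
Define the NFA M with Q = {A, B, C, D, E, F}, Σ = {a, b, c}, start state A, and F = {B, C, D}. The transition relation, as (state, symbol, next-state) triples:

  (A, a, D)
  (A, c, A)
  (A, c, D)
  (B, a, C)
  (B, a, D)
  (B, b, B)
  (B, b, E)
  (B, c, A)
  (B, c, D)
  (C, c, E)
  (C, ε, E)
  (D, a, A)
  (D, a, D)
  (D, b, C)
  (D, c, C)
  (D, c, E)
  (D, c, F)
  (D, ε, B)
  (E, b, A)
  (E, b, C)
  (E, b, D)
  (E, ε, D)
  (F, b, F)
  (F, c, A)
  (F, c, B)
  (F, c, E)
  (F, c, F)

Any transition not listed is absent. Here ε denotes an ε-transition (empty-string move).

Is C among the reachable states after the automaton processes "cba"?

Yes

Start in {A}.
Read 'c': A→{A, D}; union {A, D}; ε-closure = {A, B, D}.
Read 'b': A→∅, B→{B, E}, D→{C}; union {B, C, E}; ε-closure = {B, C, D, E}.
Read 'a': B→{C, D}, C→∅, D→{A, D}, E→∅; union {A, C, D}; ε-closure = {A, B, C, D, E}.
State C is in {A, B, C, D, E}.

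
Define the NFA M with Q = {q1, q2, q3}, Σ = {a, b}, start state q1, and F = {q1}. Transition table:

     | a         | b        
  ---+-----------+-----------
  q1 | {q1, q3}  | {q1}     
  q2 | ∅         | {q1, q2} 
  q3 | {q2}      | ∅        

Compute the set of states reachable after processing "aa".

Start in {q1}.
Read 'a': q1→{q1, q3}; now {q1, q3}.
Read 'a': q1→{q1, q3}, q3→{q2}; now {q1, q2, q3}.

{q1, q2, q3}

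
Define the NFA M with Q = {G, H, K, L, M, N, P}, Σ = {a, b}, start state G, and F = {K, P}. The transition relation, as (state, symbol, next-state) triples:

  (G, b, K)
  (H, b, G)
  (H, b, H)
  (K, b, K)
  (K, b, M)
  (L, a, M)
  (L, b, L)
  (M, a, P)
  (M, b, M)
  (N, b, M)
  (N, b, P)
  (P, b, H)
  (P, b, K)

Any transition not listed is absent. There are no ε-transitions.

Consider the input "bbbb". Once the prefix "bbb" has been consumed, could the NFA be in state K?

Yes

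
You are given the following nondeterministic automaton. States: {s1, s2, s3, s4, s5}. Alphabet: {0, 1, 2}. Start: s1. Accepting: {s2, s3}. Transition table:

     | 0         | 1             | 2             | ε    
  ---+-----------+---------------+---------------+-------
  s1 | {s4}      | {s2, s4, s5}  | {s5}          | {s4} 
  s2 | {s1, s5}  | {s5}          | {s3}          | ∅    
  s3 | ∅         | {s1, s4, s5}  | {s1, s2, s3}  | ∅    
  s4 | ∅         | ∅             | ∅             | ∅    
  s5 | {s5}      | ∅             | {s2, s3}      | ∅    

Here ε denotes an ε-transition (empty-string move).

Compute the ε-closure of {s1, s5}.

Begin with {s1, s5}.
ε-move s1 → s4; add s4.

{s1, s4, s5}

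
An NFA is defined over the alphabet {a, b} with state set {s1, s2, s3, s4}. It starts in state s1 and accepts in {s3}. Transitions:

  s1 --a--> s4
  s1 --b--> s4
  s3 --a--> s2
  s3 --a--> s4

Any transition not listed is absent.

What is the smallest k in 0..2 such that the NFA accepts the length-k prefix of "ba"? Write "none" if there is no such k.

none

Start in {s1}.
Read 'b': {s1} → {s4}.
Read 'a': {s4} → ∅.
No reachable set along the way intersects F.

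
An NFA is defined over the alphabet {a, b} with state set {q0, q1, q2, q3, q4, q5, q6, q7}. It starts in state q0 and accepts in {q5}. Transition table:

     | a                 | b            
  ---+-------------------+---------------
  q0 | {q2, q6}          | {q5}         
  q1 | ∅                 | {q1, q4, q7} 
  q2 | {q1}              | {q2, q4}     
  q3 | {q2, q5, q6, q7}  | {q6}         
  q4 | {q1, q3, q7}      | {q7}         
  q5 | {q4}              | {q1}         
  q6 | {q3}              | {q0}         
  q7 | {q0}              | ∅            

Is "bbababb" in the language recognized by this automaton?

Start in {q0}.
Read 'b': q0→{q5}; now {q5}.
Read 'b': q5→{q1}; now {q1}.
Read 'a': q1→∅; now ∅.
The set is empty and remains empty for the remaining 4 symbols.
The final set ∅ contains no accepting state.

No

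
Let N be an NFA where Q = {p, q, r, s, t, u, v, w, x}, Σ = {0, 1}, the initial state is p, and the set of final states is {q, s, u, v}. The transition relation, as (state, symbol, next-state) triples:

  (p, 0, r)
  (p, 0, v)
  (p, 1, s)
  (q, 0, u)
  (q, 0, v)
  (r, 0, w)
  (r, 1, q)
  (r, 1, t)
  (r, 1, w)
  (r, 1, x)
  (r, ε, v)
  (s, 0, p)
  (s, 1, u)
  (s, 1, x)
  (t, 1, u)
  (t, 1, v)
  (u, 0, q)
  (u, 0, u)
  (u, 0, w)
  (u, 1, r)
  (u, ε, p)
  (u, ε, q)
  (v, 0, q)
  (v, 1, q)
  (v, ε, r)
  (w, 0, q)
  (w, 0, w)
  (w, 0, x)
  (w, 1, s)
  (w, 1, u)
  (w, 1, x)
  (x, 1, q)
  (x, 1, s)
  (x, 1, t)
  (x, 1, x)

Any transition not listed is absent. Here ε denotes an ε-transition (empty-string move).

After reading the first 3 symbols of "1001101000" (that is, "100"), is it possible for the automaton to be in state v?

Yes

Start in {p}.
Read '1': p→{s}; now {s}.
Read '0': s→{p}; now {p}.
Read '0': p→{r, v}; now {r, v}.
State v is in {r, v}.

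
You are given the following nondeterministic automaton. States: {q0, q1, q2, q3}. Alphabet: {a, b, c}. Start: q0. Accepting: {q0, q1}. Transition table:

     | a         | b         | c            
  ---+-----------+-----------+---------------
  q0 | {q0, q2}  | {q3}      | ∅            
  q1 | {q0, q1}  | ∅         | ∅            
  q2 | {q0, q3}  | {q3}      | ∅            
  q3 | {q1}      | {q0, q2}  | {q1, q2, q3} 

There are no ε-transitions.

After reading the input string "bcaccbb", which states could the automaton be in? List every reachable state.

{q0, q2, q3}

Start in {q0}.
Read 'b': q0→{q3}; now {q3}.
Read 'c': q3→{q1, q2, q3}; now {q1, q2, q3}.
Read 'a': q1→{q0, q1}, q2→{q0, q3}, q3→{q1}; now {q0, q1, q3}.
Read 'c': q0→∅, q1→∅, q3→{q1, q2, q3}; now {q1, q2, q3}.
Read 'c': q1→∅, q2→∅, q3→{q1, q2, q3}; now {q1, q2, q3}.
Read 'b': q1→∅, q2→{q3}, q3→{q0, q2}; now {q0, q2, q3}.
Read 'b': q0→{q3}, q2→{q3}, q3→{q0, q2}; now {q0, q2, q3}.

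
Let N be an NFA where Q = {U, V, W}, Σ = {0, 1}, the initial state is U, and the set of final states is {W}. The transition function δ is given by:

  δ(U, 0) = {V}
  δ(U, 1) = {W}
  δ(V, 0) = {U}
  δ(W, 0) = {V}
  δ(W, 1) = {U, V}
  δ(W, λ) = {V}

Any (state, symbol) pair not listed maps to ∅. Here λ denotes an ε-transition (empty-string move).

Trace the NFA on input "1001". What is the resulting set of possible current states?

{V, W}

Start in {U}.
Read '1': U→{W}; union {W}; ε-closure = {V, W}.
Read '0': V→{U}, W→{V}; now {U, V}.
Read '0': U→{V}, V→{U}; now {U, V}.
Read '1': U→{W}, V→∅; union {W}; ε-closure = {V, W}.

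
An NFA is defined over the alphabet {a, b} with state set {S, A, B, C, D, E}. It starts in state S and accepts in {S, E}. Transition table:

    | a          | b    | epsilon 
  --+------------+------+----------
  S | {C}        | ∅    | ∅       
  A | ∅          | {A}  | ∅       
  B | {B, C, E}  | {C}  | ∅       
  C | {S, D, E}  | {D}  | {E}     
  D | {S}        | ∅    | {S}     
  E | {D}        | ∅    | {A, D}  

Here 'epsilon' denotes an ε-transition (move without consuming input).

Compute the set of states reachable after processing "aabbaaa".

Start in {S}.
Read 'a': {S} → {S, A, C, D, E}.
Read 'a': {S, A, C, D, E} → {S, A, C, D, E}.
Read 'b': {S, A, C, D, E} → {S, A, D}.
Read 'b': {S, A, D} → {A}.
Read 'a': {A} → ∅.
The set is empty and remains empty for the remaining 2 symbols.

∅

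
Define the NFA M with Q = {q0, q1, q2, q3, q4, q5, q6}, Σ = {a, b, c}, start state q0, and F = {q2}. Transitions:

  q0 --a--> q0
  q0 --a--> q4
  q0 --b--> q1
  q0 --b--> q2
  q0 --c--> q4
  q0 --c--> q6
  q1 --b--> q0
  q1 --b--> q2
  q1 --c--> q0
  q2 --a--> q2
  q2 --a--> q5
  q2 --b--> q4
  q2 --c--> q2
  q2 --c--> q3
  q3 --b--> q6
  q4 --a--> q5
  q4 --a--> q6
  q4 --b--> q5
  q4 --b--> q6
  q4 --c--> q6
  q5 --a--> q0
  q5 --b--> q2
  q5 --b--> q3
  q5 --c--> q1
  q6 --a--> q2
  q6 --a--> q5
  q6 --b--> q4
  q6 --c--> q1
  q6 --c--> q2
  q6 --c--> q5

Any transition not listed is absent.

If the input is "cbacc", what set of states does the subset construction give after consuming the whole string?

Start in {q0}.
Read 'c': q0→{q4, q6}; now {q4, q6}.
Read 'b': q4→{q5, q6}, q6→{q4}; now {q4, q5, q6}.
Read 'a': q4→{q5, q6}, q5→{q0}, q6→{q2, q5}; now {q0, q2, q5, q6}.
Read 'c': q0→{q4, q6}, q2→{q2, q3}, q5→{q1}, q6→{q1, q2, q5}; now {q1, q2, q3, q4, q5, q6}.
Read 'c': q1→{q0}, q2→{q2, q3}, q3→∅, q4→{q6}, q5→{q1}, q6→{q1, q2, q5}; now {q0, q1, q2, q3, q5, q6}.

{q0, q1, q2, q3, q5, q6}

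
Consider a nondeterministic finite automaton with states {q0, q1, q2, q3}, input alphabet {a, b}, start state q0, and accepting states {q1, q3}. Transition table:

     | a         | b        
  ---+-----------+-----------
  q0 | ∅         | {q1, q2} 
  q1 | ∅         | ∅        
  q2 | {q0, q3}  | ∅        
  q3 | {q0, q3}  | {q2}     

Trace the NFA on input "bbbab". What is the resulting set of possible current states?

∅

Start in {q0}.
Read 'b': {q0} → {q1, q2}.
Read 'b': {q1, q2} → ∅.
The set is empty and remains empty for the remaining 3 symbols.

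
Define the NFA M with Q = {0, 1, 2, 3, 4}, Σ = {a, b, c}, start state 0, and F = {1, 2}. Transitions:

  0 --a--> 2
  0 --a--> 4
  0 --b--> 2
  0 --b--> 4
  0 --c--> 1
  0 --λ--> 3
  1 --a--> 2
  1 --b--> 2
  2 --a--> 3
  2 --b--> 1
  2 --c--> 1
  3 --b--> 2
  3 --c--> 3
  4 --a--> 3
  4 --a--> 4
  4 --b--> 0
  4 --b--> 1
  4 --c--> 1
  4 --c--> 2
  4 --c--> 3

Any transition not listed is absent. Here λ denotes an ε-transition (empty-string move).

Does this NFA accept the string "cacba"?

Start: ε-closure({0}) = {0, 3}.
Read 'c': 0→{1}, 3→{3}; now {1, 3}.
Read 'a': 1→{2}, 3→∅; now {2}.
Read 'c': 2→{1}; now {1}.
Read 'b': 1→{2}; now {2}.
Read 'a': 2→{3}; now {3}.
The final set {3} contains no accepting state.

No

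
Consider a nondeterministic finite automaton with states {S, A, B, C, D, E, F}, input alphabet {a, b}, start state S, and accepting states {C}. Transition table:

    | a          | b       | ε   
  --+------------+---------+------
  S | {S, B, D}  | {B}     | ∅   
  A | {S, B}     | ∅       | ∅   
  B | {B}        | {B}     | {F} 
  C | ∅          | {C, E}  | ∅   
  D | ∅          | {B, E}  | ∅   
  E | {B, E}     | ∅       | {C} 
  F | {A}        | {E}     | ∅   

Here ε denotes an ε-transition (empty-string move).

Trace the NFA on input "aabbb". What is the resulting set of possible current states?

Start in {S}.
Read 'a': S→{S, B, D}; union {S, B, D}; ε-closure = {S, B, D, F}.
Read 'a': S→{S, B, D}, B→{B}, D→∅, F→{A}; union {S, A, B, D}; ε-closure = {S, A, B, D, F}.
Read 'b': S→{B}, A→∅, B→{B}, D→{B, E}, F→{E}; union {B, E}; ε-closure = {B, C, E, F}.
Read 'b': B→{B}, C→{C, E}, E→∅, F→{E}; union {B, C, E}; ε-closure = {B, C, E, F}.
Read 'b': B→{B}, C→{C, E}, E→∅, F→{E}; union {B, C, E}; ε-closure = {B, C, E, F}.

{B, C, E, F}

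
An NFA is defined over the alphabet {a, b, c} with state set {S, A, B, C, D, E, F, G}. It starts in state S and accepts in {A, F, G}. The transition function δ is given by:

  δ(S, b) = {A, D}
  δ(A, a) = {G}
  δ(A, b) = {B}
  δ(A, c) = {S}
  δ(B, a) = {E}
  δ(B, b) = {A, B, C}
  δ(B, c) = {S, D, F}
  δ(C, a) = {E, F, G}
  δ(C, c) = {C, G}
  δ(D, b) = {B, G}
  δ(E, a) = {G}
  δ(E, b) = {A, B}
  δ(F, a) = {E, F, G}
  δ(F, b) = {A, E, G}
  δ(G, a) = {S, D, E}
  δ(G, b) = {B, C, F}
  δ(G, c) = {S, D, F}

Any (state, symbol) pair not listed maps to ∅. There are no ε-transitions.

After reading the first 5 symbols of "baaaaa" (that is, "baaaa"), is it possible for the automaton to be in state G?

No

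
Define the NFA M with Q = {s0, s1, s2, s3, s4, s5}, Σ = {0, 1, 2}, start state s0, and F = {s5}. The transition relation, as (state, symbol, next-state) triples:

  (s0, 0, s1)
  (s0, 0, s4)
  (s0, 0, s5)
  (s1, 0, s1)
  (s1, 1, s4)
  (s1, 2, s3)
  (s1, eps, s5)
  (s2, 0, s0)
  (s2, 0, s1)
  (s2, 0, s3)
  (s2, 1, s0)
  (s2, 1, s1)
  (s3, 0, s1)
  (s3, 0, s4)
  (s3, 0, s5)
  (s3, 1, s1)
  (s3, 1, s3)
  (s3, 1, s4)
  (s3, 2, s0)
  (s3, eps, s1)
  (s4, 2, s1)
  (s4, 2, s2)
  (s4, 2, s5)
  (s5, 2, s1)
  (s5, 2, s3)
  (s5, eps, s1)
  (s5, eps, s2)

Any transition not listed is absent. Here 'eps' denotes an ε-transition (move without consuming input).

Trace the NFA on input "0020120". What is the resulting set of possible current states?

{s0, s1, s2, s3, s4, s5}

Start in {s0}.
Read '0': s0→{s1, s4, s5}; union {s1, s4, s5}; ε-closure = {s1, s2, s4, s5}.
Read '0': s1→{s1}, s2→{s0, s1, s3}, s4→∅, s5→∅; union {s0, s1, s3}; ε-closure = {s0, s1, s2, s3, s5}.
Read '2': s0→∅, s1→{s3}, s2→∅, s3→{s0}, s5→{s1, s3}; union {s0, s1, s3}; ε-closure = {s0, s1, s2, s3, s5}.
Read '0': s0→{s1, s4, s5}, s1→{s1}, s2→{s0, s1, s3}, s3→{s1, s4, s5}, s5→∅; union {s0, s1, s3, s4, s5}; ε-closure = {s0, s1, s2, s3, s4, s5}.
Read '1': s0→∅, s1→{s4}, s2→{s0, s1}, s3→{s1, s3, s4}, s4→∅, s5→∅; union {s0, s1, s3, s4}; ε-closure = {s0, s1, s2, s3, s4, s5}.
Read '2': s0→∅, s1→{s3}, s2→∅, s3→{s0}, s4→{s1, s2, s5}, s5→{s1, s3}; now {s0, s1, s2, s3, s5}.
Read '0': s0→{s1, s4, s5}, s1→{s1}, s2→{s0, s1, s3}, s3→{s1, s4, s5}, s5→∅; union {s0, s1, s3, s4, s5}; ε-closure = {s0, s1, s2, s3, s4, s5}.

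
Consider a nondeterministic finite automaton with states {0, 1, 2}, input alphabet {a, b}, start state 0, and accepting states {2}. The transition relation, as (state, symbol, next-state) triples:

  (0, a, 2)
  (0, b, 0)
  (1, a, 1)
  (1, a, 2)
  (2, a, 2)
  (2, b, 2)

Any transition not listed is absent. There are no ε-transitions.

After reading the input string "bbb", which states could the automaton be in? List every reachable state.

{0}

Start in {0}.
Read 'b': 0→{0}; now {0}.
Read 'b': 0→{0}; now {0}.
Read 'b': 0→{0}; now {0}.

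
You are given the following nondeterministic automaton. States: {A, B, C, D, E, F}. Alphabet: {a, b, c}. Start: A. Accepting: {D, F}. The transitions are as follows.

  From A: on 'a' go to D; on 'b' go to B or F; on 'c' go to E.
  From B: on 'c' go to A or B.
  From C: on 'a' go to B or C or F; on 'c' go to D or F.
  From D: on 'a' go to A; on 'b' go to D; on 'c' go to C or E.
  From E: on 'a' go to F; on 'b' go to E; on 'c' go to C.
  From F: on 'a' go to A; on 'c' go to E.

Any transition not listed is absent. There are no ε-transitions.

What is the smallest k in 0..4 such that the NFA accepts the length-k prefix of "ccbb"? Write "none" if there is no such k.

none

Start in {A}.
Read 'c': A→{E}; now {E}.
Read 'c': E→{C}; now {C}.
Read 'b': C→∅; now ∅.
The set is empty and remains empty for the remaining 1 symbol.
No reachable set along the way intersects F.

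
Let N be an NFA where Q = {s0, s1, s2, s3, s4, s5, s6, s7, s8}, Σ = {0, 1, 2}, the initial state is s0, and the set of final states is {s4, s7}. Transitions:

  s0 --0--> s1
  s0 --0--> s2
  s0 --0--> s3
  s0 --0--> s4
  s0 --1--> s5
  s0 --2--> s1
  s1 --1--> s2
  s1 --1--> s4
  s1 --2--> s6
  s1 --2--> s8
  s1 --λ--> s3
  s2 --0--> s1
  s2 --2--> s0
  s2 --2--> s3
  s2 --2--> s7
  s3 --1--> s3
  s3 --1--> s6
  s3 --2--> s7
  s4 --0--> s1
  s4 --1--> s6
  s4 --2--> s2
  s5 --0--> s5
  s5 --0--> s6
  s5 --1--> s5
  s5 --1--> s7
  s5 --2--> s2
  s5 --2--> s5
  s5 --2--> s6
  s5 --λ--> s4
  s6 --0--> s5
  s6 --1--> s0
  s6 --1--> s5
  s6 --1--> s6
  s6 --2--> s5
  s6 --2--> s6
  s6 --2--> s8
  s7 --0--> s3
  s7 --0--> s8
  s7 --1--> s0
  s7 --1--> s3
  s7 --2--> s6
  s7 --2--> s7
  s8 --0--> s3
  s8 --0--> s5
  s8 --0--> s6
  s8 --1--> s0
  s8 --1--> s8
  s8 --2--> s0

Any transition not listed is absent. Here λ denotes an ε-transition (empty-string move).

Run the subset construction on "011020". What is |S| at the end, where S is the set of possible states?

7

Start in {s0}.
Read '0': {s0} → {s1, s2, s3, s4}.
Read '1': {s1, s2, s3, s4} → {s2, s3, s4, s6}.
Read '1': {s2, s3, s4, s6} → {s0, s3, s4, s5, s6}.
Read '0': {s0, s3, s4, s5, s6} → {s1, s2, s3, s4, s5, s6}.
Read '2': {s1, s2, s3, s4, s5, s6} → {s0, s2, s3, s4, s5, s6, s7, s8}.
Read '0': {s0, s2, s3, s4, s5, s6, s7, s8} → {s1, s2, s3, s4, s5, s6, s8}.
That set has 7 states.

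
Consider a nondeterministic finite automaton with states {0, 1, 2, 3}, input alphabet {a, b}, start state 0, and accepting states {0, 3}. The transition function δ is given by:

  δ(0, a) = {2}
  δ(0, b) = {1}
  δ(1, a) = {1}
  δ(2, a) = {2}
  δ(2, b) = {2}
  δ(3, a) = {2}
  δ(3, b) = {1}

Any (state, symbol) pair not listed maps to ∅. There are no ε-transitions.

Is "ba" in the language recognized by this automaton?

No

Start in {0}.
Read 'b': 0→{1}; now {1}.
Read 'a': 1→{1}; now {1}.
The final set {1} contains no accepting state.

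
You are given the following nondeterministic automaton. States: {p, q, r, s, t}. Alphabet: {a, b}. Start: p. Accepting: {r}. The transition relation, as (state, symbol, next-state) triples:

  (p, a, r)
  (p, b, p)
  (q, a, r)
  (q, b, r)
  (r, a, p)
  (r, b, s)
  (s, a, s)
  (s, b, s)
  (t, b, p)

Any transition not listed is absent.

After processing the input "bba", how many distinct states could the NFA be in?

Start in {p}.
Read 'b': {p} → {p}.
Read 'b': {p} → {p}.
Read 'a': {p} → {r}.
That set has 1 state.

1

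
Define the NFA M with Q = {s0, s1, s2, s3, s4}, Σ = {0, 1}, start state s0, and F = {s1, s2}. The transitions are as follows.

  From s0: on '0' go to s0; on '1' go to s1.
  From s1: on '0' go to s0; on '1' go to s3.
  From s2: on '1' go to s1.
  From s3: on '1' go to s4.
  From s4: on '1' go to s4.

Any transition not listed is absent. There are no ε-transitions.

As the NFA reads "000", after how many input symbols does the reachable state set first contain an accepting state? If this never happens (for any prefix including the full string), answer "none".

none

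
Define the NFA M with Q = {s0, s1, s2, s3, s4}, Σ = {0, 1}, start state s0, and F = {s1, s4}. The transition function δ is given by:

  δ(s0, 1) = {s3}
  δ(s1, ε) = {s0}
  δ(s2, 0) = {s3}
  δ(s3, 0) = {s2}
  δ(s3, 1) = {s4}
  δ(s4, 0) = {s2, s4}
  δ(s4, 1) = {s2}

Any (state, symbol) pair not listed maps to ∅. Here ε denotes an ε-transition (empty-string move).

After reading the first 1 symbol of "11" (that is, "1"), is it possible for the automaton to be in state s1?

No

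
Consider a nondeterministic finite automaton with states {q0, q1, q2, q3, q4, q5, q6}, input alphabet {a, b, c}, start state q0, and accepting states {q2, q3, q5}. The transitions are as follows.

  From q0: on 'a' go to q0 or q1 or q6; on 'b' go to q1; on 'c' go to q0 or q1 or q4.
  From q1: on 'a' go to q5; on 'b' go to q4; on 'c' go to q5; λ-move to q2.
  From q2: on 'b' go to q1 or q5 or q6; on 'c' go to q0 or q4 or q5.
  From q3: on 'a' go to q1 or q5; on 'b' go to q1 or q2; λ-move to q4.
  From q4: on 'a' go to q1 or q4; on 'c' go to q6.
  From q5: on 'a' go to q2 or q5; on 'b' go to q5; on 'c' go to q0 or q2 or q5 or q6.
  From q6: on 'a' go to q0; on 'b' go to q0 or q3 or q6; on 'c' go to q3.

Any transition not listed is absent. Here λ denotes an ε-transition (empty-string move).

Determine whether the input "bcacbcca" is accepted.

Start in {q0}.
Read 'b': q0→{q1}; union {q1}; ε-closure = {q1, q2}.
Read 'c': q1→{q5}, q2→{q0, q4, q5}; now {q0, q4, q5}.
Read 'a': q0→{q0, q1, q6}, q4→{q1, q4}, q5→{q2, q5}; now {q0, q1, q2, q4, q5, q6}.
Read 'c': q0→{q0, q1, q4}, q1→{q5}, q2→{q0, q4, q5}, q4→{q6}, q5→{q0, q2, q5, q6}, q6→{q3}; now {q0, q1, q2, q3, q4, q5, q6}.
Read 'b': q0→{q1}, q1→{q4}, q2→{q1, q5, q6}, q3→{q1, q2}, q4→∅, q5→{q5}, q6→{q0, q3, q6}; now {q0, q1, q2, q3, q4, q5, q6}.
Read 'c': q0→{q0, q1, q4}, q1→{q5}, q2→{q0, q4, q5}, q3→∅, q4→{q6}, q5→{q0, q2, q5, q6}, q6→{q3}; now {q0, q1, q2, q3, q4, q5, q6}.
Read 'c': q0→{q0, q1, q4}, q1→{q5}, q2→{q0, q4, q5}, q3→∅, q4→{q6}, q5→{q0, q2, q5, q6}, q6→{q3}; now {q0, q1, q2, q3, q4, q5, q6}.
Read 'a': q0→{q0, q1, q6}, q1→{q5}, q2→∅, q3→{q1, q5}, q4→{q1, q4}, q5→{q2, q5}, q6→{q0}; now {q0, q1, q2, q4, q5, q6}.
The final set {q0, q1, q2, q4, q5, q6} contains the accepting states q2, q5.

Yes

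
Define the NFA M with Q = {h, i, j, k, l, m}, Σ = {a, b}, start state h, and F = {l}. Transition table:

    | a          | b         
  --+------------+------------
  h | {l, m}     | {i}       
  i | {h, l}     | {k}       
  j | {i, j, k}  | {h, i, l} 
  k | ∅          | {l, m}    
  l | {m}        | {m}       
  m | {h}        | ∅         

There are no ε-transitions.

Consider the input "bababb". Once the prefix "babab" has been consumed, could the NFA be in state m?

Start in {h}.
Read 'b': {h} → {i}.
Read 'a': {i} → {h, l}.
Read 'b': {h, l} → {i, m}.
Read 'a': {i, m} → {h, l}.
Read 'b': {h, l} → {i, m}.
State m is in {i, m}.

Yes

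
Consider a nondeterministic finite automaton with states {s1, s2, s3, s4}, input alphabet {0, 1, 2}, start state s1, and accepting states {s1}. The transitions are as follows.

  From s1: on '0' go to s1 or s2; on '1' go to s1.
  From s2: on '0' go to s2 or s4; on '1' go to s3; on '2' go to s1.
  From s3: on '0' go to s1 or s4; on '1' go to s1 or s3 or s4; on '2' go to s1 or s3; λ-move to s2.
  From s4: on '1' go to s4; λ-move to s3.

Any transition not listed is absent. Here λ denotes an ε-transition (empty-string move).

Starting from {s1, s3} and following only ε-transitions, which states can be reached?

{s1, s2, s3}

Begin with {s1, s3}.
ε-move s3 → s2; add s2.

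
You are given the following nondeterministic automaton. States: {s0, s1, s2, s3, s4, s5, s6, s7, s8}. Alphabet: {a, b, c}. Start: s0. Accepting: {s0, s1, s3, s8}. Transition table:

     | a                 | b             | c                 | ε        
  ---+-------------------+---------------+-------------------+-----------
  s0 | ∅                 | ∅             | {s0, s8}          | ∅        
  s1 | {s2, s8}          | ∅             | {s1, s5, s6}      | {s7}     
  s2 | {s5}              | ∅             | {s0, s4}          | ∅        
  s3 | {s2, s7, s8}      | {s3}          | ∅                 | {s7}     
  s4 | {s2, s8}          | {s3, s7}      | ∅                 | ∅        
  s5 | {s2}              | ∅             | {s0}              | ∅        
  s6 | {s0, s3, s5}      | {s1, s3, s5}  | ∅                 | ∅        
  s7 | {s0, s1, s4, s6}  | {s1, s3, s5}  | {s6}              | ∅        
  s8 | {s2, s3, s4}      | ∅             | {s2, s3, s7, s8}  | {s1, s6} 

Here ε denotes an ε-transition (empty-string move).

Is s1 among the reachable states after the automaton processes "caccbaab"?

Start in {s0}.
Read 'c': {s0} → {s0, s1, s6, s7, s8}.
Read 'a': {s0, s1, s6, s7, s8} → {s0, s1, s2, s3, s4, s5, s6, s7, s8}.
Read 'c': {s0, s1, s2, s3, s4, s5, s6, s7, s8} → {s0, s1, s2, s3, s4, s5, s6, s7, s8}.
Read 'c': {s0, s1, s2, s3, s4, s5, s6, s7, s8} → {s0, s1, s2, s3, s4, s5, s6, s7, s8}.
Read 'b': {s0, s1, s2, s3, s4, s5, s6, s7, s8} → {s1, s3, s5, s7}.
Read 'a': {s1, s3, s5, s7} → {s0, s1, s2, s4, s6, s7, s8}.
Read 'a': {s0, s1, s2, s4, s6, s7, s8} → {s0, s1, s2, s3, s4, s5, s6, s7, s8}.
Read 'b': {s0, s1, s2, s3, s4, s5, s6, s7, s8} → {s1, s3, s5, s7}.
State s1 is in {s1, s3, s5, s7}.

Yes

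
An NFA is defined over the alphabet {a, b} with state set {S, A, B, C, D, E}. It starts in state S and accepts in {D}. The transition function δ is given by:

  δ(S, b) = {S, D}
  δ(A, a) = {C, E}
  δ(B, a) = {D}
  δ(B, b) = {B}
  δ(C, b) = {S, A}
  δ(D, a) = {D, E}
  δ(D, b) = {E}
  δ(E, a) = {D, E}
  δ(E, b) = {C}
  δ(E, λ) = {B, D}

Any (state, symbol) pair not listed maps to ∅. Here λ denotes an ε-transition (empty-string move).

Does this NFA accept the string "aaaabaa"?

No

Start in {S}.
Read 'a': S→∅; now ∅.
The set is empty and remains empty for the remaining 6 symbols.
The final set ∅ contains no accepting state.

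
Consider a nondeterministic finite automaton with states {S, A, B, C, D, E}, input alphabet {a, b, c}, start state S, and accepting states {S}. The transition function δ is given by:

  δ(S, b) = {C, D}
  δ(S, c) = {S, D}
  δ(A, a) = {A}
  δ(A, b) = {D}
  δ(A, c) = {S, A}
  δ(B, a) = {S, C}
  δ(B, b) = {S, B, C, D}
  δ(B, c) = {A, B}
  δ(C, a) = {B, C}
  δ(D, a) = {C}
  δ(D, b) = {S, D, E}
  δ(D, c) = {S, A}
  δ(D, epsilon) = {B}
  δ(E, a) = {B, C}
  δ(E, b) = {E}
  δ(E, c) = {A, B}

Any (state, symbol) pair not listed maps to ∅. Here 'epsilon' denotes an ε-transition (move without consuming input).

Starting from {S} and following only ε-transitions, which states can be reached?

{S}

Begin with {S}.
No ε-moves leave this set, so the closure equals the set itself.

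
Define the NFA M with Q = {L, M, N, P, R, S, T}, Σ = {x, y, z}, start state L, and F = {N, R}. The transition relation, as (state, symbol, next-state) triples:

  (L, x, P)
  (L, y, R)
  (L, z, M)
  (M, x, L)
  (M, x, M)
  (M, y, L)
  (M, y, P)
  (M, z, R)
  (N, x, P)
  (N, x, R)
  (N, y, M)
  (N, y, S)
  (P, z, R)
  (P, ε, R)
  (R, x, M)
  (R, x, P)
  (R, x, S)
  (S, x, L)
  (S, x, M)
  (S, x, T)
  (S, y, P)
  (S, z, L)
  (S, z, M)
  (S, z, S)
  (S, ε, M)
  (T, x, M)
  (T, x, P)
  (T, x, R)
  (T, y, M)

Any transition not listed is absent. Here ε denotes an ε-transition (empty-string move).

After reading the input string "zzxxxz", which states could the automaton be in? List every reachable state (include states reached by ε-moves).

{L, M, R, S}

Start in {L}.
Read 'z': {L} → {M}.
Read 'z': {M} → {R}.
Read 'x': {R} → {M, P, R, S}.
Read 'x': {M, P, R, S} → {L, M, P, R, S, T}.
Read 'x': {L, M, P, R, S, T} → {L, M, P, R, S, T}.
Read 'z': {L, M, P, R, S, T} → {L, M, R, S}.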